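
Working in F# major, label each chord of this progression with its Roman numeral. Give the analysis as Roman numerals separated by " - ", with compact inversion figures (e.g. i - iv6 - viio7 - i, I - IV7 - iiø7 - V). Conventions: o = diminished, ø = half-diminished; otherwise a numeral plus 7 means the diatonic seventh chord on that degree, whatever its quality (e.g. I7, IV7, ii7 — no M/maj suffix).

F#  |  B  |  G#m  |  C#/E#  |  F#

F#: root F# is the tonic; major triad there is I.
B: root B is the subdominant; major triad there is IV.
G#m: minor triad on G# = scale degree 2 → ii.
C#/E#: major triad on C# = scale degree 5 → V6.
F# has root F#, degree 1 in F# major, so I.

I - IV - ii - V6 - I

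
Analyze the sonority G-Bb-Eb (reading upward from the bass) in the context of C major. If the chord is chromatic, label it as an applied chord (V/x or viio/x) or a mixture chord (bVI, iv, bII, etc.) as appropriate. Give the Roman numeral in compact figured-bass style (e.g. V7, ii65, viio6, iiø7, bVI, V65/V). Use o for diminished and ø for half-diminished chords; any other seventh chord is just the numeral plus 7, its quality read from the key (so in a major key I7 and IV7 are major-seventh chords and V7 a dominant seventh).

The pitches Eb-G-Bb form a major triad rooted on Eb.
Eb is the lowered third degree of C major (diatonic 3 would be E). This is a major triad on the lowered third degree, borrowed from the parallel minor.
With G in the bass the chord is in first inversion, so the figured bass is 6.

bIII6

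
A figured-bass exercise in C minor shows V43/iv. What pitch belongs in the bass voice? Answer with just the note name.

The applied chord V43/iv is rooted on C: C-E-G-Bb.
The figure 43 means second inversion — the fifth is in the bass.

G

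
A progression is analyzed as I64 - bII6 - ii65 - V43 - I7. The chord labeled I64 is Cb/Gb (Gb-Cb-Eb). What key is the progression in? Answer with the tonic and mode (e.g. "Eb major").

Cb major

I64 is given as Gb-Cb-Eb — a major triad with root Cb.
If Cb is scale degree 1 and the mode makes that degree carry a major triad, the tonic is Cb and the mode is major.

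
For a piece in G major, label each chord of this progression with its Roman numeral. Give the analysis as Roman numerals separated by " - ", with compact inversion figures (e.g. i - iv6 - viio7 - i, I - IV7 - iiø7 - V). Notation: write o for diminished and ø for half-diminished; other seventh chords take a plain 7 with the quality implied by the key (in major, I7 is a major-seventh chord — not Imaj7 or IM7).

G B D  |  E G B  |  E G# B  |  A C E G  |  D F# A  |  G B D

G-B-D has root G, degree 1 in G major, so I.
E-G-B: root E is the submediant; minor triad there is vi.
E-G#-B: a major triad on E, the applied dominant of ii → V/ii.
A-C-E-G: root A is the supertonic; minor seventh chord there is ii7.
D-F#-A: major triad on D = scale degree 5 → V.
G-B-D has root G, degree 1 in G major, so I.

I - vi - V/ii - ii7 - V - I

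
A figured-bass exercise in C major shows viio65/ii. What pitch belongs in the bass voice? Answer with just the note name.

The applied chord viio65/ii is rooted on C#: C#-E-G-Bb.
The figure 65 means first inversion — the third is in the bass.

E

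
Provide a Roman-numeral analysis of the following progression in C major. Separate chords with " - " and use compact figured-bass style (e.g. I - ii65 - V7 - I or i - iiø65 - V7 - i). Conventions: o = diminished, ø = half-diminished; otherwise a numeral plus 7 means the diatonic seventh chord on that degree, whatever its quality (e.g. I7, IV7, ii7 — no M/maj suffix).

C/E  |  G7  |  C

I6 - V7 - I

C/E: root C is the tonic; major triad there is I6.
G7: root G is the dominant; dominant seventh chord there is V7.
C: root C is the tonic; major triad there is I.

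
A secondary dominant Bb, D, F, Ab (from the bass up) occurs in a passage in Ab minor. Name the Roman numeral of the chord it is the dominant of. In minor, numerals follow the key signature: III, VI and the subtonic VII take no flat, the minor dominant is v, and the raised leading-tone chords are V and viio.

V

The chord is a dominant seventh chord on Bb.
A dominant resolves down a perfect fifth: Bb → Eb. In Ab minor, Eb is scale degree 5, i.e. V.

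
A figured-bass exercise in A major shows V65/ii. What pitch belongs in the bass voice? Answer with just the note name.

The applied chord V65/ii is rooted on F#: F#-A#-C#-E.
The figure 65 means first inversion — the third is in the bass.

A#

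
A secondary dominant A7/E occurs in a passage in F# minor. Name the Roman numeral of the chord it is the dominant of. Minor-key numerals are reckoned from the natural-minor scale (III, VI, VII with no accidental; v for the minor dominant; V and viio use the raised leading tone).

VI

The chord is a dominant seventh chord on A.
A dominant resolves down a perfect fifth: A → D. In F# minor, D is scale degree 6, i.e. VI.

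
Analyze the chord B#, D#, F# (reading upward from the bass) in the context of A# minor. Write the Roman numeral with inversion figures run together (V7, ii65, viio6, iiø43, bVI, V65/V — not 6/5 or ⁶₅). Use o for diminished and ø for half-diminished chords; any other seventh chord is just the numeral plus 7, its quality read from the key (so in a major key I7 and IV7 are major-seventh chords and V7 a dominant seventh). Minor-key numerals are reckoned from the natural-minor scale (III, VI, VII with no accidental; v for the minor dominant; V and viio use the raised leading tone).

iio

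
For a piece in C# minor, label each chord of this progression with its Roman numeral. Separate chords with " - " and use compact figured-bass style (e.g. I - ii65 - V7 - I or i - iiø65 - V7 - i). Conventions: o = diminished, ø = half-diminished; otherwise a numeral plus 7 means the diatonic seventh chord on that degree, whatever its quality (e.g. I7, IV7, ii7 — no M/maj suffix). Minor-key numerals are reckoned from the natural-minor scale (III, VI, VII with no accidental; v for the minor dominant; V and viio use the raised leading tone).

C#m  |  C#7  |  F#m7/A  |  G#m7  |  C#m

i - V7/iv - iv65 - v7 - i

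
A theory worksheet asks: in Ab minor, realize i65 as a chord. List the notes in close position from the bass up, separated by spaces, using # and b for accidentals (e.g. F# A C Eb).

Cb Eb Gb Ab

The numeral's case and figure indicate a minor seventh chord. In Ab minor its root, the tonic, is Ab.
Stacking thirds from Ab gives Ab-Cb-Eb-Gb.
With the 65 figure the chord is in first inversion; from the bass Cb upward in close position it reads Cb-Eb-Gb-Ab.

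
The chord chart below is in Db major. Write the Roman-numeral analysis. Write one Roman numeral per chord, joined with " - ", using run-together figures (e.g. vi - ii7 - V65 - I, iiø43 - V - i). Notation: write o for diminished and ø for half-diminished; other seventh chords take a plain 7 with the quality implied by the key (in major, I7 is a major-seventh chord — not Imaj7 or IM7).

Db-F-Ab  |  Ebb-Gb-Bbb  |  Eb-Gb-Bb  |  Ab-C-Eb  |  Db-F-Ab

I - bII - ii - V - I

Db-F-Ab: root Db is the tonic; major triad there is I.
Ebb-Gb-Bbb: major triad on Ebb — chromatic; Ebb is the lowered second degree, so this is the Neapolitan chord, bII.
Eb-Gb-Bb has root Eb, degree 2 in Db major, so ii.
Ab-C-Eb: major triad on Ab = scale degree 5 → V.
Db-F-Ab: root Db is the tonic; major triad there is I.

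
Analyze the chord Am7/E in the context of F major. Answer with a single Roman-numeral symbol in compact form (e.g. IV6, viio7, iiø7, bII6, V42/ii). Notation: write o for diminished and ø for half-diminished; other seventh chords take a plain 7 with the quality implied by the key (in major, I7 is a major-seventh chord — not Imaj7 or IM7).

iii43

Stacked in thirds the chord is A-C-E-G: a minor seventh chord on A.
In F major, A is the mediant; the diatonic minor seventh chord there is iii7.
With E in the bass the chord is in second inversion, so the figured bass is 43.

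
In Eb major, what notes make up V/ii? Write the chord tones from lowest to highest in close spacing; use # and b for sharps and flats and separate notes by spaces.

C E G

V/ii is a secondary dominant — the dominant triad of ii. ii in Eb major is F, so the applied chord's root is C, a perfect fifth above.
Building a major triad on C gives C-E-G.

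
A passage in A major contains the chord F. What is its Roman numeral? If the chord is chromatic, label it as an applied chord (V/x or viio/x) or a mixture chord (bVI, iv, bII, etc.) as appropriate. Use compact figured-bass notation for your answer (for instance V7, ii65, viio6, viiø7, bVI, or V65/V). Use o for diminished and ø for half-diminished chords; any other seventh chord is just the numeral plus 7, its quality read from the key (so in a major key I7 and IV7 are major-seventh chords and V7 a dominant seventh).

Stacked in thirds the chord is F-A-C: a major triad on F.
F is the lowered sixth degree of A major (diatonic 6 would be F#). This is a major triad on the lowered sixth degree, borrowed from the parallel minor.

bVI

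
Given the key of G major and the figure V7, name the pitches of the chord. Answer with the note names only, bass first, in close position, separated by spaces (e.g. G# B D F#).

D F# A C

In G major, scale degree 5 is D, and the diatonic chord built there is a dominant seventh chord.
That chord is spelled D-F#-A-C.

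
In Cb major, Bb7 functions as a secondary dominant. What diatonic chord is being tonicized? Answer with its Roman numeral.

iii

The chord is a dominant seventh chord on Bb.
A dominant resolves down a perfect fifth: Bb → Eb. In Cb major, Eb is scale degree 3, i.e. iii.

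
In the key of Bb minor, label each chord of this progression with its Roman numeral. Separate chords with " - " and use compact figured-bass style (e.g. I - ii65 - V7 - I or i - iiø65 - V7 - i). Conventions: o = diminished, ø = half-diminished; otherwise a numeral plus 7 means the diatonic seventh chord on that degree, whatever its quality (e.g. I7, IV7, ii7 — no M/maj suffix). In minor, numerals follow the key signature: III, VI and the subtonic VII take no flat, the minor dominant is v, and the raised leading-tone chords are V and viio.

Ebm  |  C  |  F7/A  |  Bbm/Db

iv - V/V - V65 - i6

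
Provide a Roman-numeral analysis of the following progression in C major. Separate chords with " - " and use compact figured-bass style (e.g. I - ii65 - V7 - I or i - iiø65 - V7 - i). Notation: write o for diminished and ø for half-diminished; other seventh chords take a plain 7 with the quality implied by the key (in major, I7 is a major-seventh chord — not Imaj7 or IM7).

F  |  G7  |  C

IV - V7 - I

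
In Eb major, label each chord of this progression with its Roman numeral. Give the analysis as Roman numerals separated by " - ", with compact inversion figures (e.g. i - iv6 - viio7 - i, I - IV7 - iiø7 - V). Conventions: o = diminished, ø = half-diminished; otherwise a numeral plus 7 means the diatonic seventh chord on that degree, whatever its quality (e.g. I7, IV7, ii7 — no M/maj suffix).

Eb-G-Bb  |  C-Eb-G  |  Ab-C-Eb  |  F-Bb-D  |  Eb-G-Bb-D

I - vi - IV - V64 - I7

Eb-G-Bb: root Eb is the tonic; major triad there is I.
C-Eb-G has root C, degree 6 in Eb major, so vi.
Ab-C-Eb has root Ab, degree 4 in Eb major, so IV.
F-Bb-D: root Bb is the dominant; major triad there is V64.
Eb-G-Bb-D: major seventh chord on Eb = scale degree 1 → I7.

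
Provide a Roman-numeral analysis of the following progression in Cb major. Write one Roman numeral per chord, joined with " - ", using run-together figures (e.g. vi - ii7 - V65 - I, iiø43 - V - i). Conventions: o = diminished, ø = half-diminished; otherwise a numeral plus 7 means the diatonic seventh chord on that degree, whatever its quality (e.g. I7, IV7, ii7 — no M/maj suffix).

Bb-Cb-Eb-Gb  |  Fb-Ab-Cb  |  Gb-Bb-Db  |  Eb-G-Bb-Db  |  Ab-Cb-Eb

I42 - IV - V - V7/vi - vi

Bb-Cb-Eb-Gb: major seventh chord on Cb = scale degree 1 → I42.
Fb-Ab-Cb has root Fb, degree 4 in Cb major, so IV.
Gb-Bb-Db: root Gb is the dominant; major triad there is V.
Eb-G-Bb-Db: chromatic; Eb is V of vi, so V7/vi.
Ab-Cb-Eb: root Ab is the submediant; minor triad there is vi.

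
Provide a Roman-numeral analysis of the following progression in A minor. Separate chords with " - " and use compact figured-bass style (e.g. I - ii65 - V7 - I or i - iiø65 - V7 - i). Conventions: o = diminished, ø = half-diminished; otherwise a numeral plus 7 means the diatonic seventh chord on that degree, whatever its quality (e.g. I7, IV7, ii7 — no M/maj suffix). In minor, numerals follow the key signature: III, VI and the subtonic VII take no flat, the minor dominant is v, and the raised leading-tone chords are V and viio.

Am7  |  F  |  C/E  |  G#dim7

Am7: minor seventh chord on A = scale degree 1 → i7.
F has root F, degree 6 in A minor, so VI.
C/E: major triad on C = scale degree 3 → III6.
G#dim7: root G# is the leading tone; fully diminished seventh chord there is viio7.

i7 - VI - III6 - viio7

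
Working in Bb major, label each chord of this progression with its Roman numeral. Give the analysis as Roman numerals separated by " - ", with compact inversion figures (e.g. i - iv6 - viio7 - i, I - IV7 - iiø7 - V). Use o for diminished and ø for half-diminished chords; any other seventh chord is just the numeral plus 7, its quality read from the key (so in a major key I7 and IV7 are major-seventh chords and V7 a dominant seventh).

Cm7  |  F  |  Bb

Cm7: minor seventh chord on C = scale degree 2 → ii7.
F has root F, degree 5 in Bb major, so V.
Bb: major triad on Bb = scale degree 1 → I.

ii7 - V - I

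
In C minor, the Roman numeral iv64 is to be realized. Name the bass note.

iv in C minor has root F; the chord is F-Ab-C.
The figure 64 means second inversion — the fifth is in the bass.

C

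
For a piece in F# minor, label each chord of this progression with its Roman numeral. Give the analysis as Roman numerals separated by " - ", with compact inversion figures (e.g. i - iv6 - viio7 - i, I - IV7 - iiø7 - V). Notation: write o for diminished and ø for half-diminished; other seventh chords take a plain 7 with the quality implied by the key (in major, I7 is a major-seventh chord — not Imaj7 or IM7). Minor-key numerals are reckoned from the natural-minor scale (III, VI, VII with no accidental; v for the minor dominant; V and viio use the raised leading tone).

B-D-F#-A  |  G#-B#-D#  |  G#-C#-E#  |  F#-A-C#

B-D-F#-A: minor seventh chord on B = scale degree 4 → iv7.
G#-B#-D# is the secondary dominant of V (major triad on G#): V/V.
G#-C#-E#: root C# is the dominant; major triad there is V64.
F#-A-C# has root F#, degree 1 in F# minor, so i.

iv7 - V/V - V64 - i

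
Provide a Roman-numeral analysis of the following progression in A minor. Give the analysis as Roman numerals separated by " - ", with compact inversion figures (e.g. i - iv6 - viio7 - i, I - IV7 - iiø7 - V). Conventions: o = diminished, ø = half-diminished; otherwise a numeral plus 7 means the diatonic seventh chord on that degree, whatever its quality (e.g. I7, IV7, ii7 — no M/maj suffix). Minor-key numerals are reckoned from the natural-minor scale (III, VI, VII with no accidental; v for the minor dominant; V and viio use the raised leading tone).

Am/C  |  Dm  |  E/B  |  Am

i6 - iv - V64 - i

Am/C: minor triad on A = scale degree 1 → i6.
Dm: minor triad on D = scale degree 4 → iv.
E/B: root E is the dominant; major triad there is V64.
Am has root A, degree 1 in A minor, so i.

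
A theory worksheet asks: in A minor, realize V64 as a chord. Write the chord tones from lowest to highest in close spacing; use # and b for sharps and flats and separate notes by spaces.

B E G#

In A minor, the fifth degree is E. The dominant is major (leading tone raised), so V is a major triad.
That chord is spelled E-G#-B.
The figured bass 64 indicates second inversion, placing the fifth (B) in the bass: B-E-G#.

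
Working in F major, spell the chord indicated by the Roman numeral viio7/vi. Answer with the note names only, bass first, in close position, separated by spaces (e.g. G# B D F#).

viio7/vi is a secondary leading-tone chord. The target vi is D in F major; the applied chord is rooted a semitone below, on C#.
Building a fully diminished seventh chord on C# gives C#-E-G-Bb.

C# E G Bb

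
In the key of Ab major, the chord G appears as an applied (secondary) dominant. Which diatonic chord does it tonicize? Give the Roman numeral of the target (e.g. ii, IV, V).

iii

The chord is a major triad on G.
A dominant resolves down a perfect fifth: G → C. In Ab major, C is scale degree 3, i.e. iii.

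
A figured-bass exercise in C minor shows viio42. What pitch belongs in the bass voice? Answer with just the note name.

Ab

viio in C minor has root B; the chord is B-D-F-Ab.
The figure 42 means third inversion — the seventh is in the bass.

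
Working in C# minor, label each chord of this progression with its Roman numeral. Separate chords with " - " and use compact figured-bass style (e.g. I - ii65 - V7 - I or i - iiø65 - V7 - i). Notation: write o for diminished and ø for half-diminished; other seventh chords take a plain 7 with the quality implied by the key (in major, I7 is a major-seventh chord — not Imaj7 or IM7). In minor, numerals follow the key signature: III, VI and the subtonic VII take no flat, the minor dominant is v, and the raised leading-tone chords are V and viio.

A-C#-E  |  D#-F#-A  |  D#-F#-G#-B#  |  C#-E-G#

A-C#-E: root A is the submediant; major triad there is VI.
D#-F#-A: root D# is the supertonic; diminished triad there is iio.
D#-F#-G#-B#: dominant seventh chord on G# = scale degree 5 → V43.
C#-E-G#: minor triad on C# = scale degree 1 → i.

VI - iio - V43 - i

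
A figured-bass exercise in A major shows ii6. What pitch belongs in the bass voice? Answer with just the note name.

ii in A major has root B; the chord is B-D-F#.
The figure 6 means first inversion — the third is in the bass.

D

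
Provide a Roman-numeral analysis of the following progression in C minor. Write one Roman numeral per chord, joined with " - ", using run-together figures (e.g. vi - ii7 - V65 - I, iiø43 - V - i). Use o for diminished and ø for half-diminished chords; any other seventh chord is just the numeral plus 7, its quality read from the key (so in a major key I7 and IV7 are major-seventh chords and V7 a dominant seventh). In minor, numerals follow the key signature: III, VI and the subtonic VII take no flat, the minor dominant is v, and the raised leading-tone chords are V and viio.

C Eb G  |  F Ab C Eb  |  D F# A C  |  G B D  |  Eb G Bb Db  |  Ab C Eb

C-Eb-G: minor triad on C = scale degree 1 → i.
F-Ab-C-Eb: minor seventh chord on F = scale degree 4 → iv7.
D-F#-A-C: a dominant seventh chord on D, the applied dominant of V → V7/V.
G-B-D has root G, degree 5 in C minor, so V.
Eb-G-Bb-Db: a dominant seventh chord on Eb, the applied dominant of VI → V7/VI.
Ab-C-Eb has root Ab, degree 6 in C minor, so VI.

i - iv7 - V7/V - V - V7/VI - VI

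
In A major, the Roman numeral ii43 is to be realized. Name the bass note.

ii in A major has root B; the chord is B-D-F#-A.
The figure 43 means second inversion — the fifth is in the bass.

F#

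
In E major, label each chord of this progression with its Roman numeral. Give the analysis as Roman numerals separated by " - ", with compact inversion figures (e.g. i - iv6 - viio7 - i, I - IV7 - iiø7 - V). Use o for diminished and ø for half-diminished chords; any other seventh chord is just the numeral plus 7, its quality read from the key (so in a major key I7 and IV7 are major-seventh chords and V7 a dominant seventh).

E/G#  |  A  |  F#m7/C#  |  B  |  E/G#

I6 - IV - ii43 - V - I6

E/G# has root E, degree 1 in E major, so I6.
A has root A, degree 4 in E major, so IV.
F#m7/C#: root F# is the supertonic; minor seventh chord there is ii43.
B: major triad on B = scale degree 5 → V.
E/G#: major triad on E = scale degree 1 → I6.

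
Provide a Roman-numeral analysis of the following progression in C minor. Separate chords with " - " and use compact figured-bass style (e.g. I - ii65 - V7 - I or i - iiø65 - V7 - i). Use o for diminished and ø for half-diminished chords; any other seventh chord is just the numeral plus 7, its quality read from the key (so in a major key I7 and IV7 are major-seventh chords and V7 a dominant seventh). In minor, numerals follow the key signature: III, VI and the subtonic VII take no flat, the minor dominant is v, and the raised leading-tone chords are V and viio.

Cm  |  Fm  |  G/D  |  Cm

i - iv - V64 - i

Cm: root C is the tonic; minor triad there is i.
Fm: root F is the subdominant; minor triad there is iv.
G/D has root G, degree 5 in C minor, so V64.
Cm has root C, degree 1 in C minor, so i.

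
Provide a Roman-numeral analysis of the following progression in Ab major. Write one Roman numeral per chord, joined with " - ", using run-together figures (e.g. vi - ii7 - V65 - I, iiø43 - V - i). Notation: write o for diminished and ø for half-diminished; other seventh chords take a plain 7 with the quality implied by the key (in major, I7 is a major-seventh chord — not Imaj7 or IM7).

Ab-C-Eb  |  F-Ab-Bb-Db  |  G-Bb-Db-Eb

I - ii43 - V65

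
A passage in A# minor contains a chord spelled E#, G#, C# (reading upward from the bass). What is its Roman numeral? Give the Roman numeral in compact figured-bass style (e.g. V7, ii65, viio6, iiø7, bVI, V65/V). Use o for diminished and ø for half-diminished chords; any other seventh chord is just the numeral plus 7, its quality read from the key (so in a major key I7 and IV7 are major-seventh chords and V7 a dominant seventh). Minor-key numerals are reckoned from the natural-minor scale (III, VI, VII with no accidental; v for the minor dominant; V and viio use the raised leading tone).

III6

Stacked in thirds the chord is C#-E#-G#: a major triad on C#.
In A# minor, C# is the mediant; the diatonic major triad there is III.
With E# in the bass the chord is in first inversion, so the figured bass is 6.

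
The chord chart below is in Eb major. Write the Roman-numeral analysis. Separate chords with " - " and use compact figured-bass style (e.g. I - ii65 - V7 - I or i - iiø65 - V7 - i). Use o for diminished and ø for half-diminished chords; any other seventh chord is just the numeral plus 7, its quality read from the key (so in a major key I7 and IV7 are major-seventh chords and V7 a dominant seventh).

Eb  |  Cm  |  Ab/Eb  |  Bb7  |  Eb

Eb: major triad on Eb = scale degree 1 → I.
Cm has root C, degree 6 in Eb major, so vi.
Ab/Eb: root Ab is the subdominant; major triad there is IV64.
Bb7: dominant seventh chord on Bb = scale degree 5 → V7.
Eb: root Eb is the tonic; major triad there is I.

I - vi - IV64 - V7 - I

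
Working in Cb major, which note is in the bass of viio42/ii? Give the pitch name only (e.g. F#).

Bbb

The applied chord viio42/ii is rooted on C: C-Eb-Gb-Bbb.
The figure 42 means third inversion — the seventh is in the bass.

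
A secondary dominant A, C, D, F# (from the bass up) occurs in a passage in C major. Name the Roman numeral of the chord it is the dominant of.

The chord is a dominant seventh chord on D.
A dominant resolves down a perfect fifth: D → G. In C major, G is scale degree 5, i.e. V.

V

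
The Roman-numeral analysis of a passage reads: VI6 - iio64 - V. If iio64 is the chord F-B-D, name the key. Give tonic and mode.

iio64 is given as F-B-D — a diminished triad with root B.
If B is scale degree 2 and the mode makes that degree carry a diminished triad, the tonic is A and the mode is minor.

A minor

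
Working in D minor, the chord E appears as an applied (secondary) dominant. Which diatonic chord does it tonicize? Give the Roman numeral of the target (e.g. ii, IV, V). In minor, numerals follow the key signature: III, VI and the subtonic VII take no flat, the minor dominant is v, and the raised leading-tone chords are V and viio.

V

The chord is a major triad on E.
A dominant resolves down a perfect fifth: E → A. In D minor, A is scale degree 5, i.e. V.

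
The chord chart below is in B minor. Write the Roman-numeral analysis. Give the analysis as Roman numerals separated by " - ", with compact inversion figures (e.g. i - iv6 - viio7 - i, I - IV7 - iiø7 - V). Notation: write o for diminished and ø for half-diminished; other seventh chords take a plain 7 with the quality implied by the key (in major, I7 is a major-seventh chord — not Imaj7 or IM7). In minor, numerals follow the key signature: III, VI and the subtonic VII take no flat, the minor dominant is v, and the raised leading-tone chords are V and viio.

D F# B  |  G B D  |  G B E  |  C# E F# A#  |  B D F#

D-F#-B: root B is the tonic; minor triad there is i6.
G-B-D: major triad on G = scale degree 6 → VI.
G-B-E has root E, degree 4 in B minor, so iv6.
C#-E-F#-A#: dominant seventh chord on F# = scale degree 5 → V43.
B-D-F#: root B is the tonic; minor triad there is i.

i6 - VI - iv6 - V43 - i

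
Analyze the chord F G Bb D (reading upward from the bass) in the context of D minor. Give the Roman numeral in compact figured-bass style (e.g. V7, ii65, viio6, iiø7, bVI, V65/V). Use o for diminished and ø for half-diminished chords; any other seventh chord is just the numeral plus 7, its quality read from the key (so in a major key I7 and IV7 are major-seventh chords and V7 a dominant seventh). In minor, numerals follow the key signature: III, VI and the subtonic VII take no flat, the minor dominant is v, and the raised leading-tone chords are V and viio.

The pitches G-Bb-D-F form a minor seventh chord rooted on G.
G is scale degree 4 in D minor, and a minor seventh chord on that degree is written iv7.
With F in the bass the chord is in third inversion, so the figured bass is 42.

iv42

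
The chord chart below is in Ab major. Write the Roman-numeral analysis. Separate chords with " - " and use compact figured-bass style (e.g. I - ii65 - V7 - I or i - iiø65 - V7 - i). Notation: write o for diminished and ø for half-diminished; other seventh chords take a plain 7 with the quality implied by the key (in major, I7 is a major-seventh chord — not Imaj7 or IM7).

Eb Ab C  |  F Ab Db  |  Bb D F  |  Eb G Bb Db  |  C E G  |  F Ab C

I64 - IV6 - V/V - V7 - V/vi - vi

Eb-Ab-C: major triad on Ab = scale degree 1 → I64.
F-Ab-Db: root Db is the subdominant; major triad there is IV6.
Bb-D-F: chromatic; Bb is V of V, so V/V.
Eb-G-Bb-Db: root Eb is the dominant; dominant seventh chord there is V7.
C-E-G is the secondary dominant of vi (major triad on C): V/vi.
F-Ab-C: root F is the submediant; minor triad there is vi.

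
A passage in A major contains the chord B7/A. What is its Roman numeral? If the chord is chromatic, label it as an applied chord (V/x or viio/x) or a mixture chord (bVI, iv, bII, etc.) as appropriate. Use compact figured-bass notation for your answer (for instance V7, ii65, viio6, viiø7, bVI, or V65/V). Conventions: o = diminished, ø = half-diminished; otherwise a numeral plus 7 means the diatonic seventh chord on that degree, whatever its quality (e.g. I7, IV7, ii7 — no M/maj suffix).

Stacked in thirds the chord is B-D#-F#-A: a dominant seventh chord on B.
B is not a diatonic chord root with this quality in A major, but it lies a perfect fifth above E (V), so the chord functions as an applied dominant of V.
With A in the bass the chord is in third inversion, so the figured bass is 42.

V42/V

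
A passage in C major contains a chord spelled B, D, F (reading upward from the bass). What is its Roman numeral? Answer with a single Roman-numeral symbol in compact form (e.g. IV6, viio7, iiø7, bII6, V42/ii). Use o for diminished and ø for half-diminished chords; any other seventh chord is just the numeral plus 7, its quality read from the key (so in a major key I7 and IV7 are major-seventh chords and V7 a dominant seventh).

viio

Stacked in thirds the chord is B-D-F: a diminished triad on B.
B is scale degree 7 in C major, and a diminished triad on that degree is written viio.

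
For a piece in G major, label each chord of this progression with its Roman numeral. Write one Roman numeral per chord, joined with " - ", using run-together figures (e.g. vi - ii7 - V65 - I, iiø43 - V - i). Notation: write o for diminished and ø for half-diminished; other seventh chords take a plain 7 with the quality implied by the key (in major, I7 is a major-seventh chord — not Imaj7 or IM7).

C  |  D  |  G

IV - V - I

C: major triad on C = scale degree 4 → IV.
D: major triad on D = scale degree 5 → V.
G: major triad on G = scale degree 1 → I.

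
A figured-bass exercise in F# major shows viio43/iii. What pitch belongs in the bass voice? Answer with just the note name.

D#

The applied chord viio43/iii is rooted on G##: G##-B#-D#-F#.
The figure 43 means second inversion — the fifth is in the bass.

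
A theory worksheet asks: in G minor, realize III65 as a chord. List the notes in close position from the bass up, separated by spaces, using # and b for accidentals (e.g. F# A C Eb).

D F A Bb

In G minor, the third degree is Bb, and the diatonic chord built there is a major seventh chord.
That chord is spelled Bb-D-F-A.
With the 65 figure the chord is in first inversion; from the bass D upward in close position it reads D-F-A-Bb.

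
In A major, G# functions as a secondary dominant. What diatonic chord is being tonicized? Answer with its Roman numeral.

The chord is a major triad on G#.
A dominant resolves down a perfect fifth: G# → C#. In A major, C# is scale degree 3, i.e. iii.

iii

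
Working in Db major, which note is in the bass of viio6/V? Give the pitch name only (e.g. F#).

Bb

The applied chord viio6/V is rooted on G: G-Bb-Db.
The figure 6 means first inversion — the third is in the bass.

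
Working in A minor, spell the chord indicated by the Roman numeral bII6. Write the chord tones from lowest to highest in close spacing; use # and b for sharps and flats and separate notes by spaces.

D F Bb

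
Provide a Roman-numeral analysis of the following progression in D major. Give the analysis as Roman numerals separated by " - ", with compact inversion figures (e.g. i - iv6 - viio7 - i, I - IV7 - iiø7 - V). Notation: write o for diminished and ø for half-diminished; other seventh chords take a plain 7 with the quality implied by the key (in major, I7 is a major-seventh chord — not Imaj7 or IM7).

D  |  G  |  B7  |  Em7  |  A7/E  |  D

D: major triad on D = scale degree 1 → I.
G: root G is the subdominant; major triad there is IV.
B7 is the secondary dominant of ii (dominant seventh chord on B): V7/ii.
Em7: root E is the supertonic; minor seventh chord there is ii7.
A7/E: dominant seventh chord on A = scale degree 5 → V43.
D: major triad on D = scale degree 1 → I.

I - IV - V7/ii - ii7 - V43 - I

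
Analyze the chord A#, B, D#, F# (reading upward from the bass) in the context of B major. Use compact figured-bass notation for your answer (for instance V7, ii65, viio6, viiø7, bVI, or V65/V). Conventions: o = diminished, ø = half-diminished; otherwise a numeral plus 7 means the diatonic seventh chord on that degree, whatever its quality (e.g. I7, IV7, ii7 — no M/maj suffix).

I42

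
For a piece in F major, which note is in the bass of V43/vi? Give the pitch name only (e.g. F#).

E

The applied chord V43/vi is rooted on A: A-C#-E-G.
The figure 43 means second inversion — the fifth is in the bass.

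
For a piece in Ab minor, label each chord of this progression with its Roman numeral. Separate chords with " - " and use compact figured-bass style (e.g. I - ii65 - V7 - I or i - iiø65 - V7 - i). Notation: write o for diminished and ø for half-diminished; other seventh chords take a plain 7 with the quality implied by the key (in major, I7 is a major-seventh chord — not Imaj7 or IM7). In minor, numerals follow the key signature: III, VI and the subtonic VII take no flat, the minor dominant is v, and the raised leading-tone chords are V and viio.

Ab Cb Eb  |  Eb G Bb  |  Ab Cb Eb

i - V - i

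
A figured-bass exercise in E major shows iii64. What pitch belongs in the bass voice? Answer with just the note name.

D#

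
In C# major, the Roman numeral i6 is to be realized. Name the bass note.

E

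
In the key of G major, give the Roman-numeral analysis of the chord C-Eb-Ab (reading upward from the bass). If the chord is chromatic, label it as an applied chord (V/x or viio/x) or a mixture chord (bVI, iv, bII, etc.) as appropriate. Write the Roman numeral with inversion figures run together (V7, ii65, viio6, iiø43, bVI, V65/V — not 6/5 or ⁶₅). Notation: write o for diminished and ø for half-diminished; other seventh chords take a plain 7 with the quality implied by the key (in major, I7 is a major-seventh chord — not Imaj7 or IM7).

bII6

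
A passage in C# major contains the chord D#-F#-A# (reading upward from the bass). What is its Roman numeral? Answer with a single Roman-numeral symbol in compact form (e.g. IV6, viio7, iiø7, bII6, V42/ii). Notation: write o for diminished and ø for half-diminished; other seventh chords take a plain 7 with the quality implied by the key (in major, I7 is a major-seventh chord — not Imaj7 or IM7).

ii

The pitches D#-F#-A# form a minor triad rooted on D#.
In C# major, D# is the supertonic; the diatonic minor triad there is ii.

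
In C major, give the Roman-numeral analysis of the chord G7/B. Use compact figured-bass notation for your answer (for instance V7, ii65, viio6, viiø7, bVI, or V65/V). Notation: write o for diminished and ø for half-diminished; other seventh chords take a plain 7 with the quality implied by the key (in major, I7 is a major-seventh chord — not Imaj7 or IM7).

V65

The pitches G-B-D-F form a dominant seventh chord rooted on G.
In C major, G is the dominant; the diatonic dominant seventh chord there is V7.
With B in the bass the chord is in first inversion, so the figured bass is 65.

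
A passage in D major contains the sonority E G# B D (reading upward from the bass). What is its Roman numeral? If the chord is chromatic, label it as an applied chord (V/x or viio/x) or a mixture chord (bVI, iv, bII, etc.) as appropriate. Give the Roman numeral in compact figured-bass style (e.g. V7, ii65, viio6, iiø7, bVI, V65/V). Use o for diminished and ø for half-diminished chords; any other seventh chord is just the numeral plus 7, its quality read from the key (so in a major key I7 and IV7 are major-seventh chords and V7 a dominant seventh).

V7/V

The pitches E-G#-B-D form a dominant seventh chord rooted on E.
E is not a diatonic chord root with this quality in D major, but it lies a perfect fifth above A (V), so the chord functions as an applied dominant of V.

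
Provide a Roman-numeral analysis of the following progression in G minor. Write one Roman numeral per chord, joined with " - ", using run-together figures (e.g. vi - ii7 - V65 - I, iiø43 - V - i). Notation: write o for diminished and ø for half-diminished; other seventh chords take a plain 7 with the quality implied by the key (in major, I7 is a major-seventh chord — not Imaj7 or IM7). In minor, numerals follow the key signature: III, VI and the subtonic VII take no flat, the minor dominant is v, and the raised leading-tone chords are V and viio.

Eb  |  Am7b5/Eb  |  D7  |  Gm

VI - iiø43 - V7 - i

Eb: root Eb is the submediant; major triad there is VI.
Am7b5/Eb has root A, degree 2 in G minor, so iiø43.
D7: root D is the dominant; dominant seventh chord there is V7.
Gm: minor triad on G = scale degree 1 → i.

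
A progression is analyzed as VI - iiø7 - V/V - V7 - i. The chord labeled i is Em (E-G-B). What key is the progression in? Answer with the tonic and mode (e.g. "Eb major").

E minor

i is given as E-G-B — a minor triad with root E.
If E is scale degree 1 and the mode makes that degree carry a minor triad, the tonic is E and the mode is minor.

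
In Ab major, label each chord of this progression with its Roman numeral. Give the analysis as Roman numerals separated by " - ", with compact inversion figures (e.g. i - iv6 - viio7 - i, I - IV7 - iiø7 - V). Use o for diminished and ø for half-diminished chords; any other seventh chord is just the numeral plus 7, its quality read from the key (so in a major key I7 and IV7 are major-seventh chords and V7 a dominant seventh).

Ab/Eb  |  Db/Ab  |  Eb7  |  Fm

I64 - IV64 - V7 - vi

Ab/Eb has root Ab, degree 1 in Ab major, so I64.
Db/Ab has root Db, degree 4 in Ab major, so IV64.
Eb7: dominant seventh chord on Eb = scale degree 5 → V7.
Fm: minor triad on F = scale degree 6 → vi.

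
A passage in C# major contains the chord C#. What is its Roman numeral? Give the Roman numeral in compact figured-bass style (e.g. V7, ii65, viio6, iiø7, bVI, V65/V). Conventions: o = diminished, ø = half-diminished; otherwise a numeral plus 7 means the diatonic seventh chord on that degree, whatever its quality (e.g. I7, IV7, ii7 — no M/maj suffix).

I

The pitches C#-E#-G# form a major triad rooted on C#.
In C# major, C# is the tonic; the diatonic major triad there is I.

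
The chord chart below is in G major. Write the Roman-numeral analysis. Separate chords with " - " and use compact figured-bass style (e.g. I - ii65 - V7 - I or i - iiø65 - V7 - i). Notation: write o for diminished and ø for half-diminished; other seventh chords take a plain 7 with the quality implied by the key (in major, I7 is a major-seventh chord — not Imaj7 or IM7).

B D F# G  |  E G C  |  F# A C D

B-D-F#-G has root G, degree 1 in G major, so I65.
E-G-C has root C, degree 4 in G major, so IV6.
F#-A-C-D: root D is the dominant; dominant seventh chord there is V65.

I65 - IV6 - V65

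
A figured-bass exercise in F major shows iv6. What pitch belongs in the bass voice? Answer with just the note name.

iv in F major has root Bb; the chord is Bb-Db-F.
The figure 6 means first inversion — the third is in the bass.

Db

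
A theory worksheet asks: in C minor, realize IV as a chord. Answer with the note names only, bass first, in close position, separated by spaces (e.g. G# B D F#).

F A C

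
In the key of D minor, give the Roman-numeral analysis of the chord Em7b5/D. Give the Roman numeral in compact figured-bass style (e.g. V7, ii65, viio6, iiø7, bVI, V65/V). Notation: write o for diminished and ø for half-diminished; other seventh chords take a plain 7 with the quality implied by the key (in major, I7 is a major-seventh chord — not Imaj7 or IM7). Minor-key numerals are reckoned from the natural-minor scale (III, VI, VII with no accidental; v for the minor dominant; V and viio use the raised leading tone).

iiø42

The pitches E-G-Bb-D form a half-diminished seventh chord rooted on E.
E is scale degree 2 in D minor, and a half-diminished seventh chord on that degree is written iiø7.
With D in the bass the chord is in third inversion, so the figured bass is 42.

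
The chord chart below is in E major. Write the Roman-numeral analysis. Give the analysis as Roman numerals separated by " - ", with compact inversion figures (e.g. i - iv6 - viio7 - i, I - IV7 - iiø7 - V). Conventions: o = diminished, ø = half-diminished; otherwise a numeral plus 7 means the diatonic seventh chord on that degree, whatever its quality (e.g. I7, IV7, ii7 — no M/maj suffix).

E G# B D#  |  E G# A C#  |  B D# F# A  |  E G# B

E-G#-B-D#: major seventh chord on E = scale degree 1 → I7.
E-G#-A-C#: root A is the subdominant; major seventh chord there is IV43.
B-D#-F#-A: root B is the dominant; dominant seventh chord there is V7.
E-G#-B: major triad on E = scale degree 1 → I.

I7 - IV43 - V7 - I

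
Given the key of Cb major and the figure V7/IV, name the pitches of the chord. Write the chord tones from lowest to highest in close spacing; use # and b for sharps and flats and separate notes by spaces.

The slash means an applied dominant: we want the dominant of IV. In Cb major, IV is Fb major, and its dominant is built on Cb.
Building a dominant seventh chord on Cb gives Cb-Eb-Gb-Bbb.

Cb Eb Gb Bbb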